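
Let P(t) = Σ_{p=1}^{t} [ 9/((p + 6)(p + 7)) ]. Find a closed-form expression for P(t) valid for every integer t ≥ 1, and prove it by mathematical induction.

P(t) = 9t/(7(t + 7))

We claim P(t) = 9t/(7(t + 7)) for all t ≥ 1.
Base step (t = 1): P(1) = 9/56, and the closed form gives 9/56. They agree.
For the inductive step, assume it holds for an arbitrary p ≥ 1, so P(p) = 9p/(7(p + 7)).
Then P(p+1) = P(p) + (9/((p + 7)(p + 8))) = (9p/(7(p + 7))) + (9/((p + 7)(p + 8))).
Simplifying, P(p+1) = 9(p + 1)/(7(p + 8)) = 9(p+1)/(7((p+1) + 7)),
which is the closed form with t = p+1.
By induction, the statement is established for all t ≥ 1.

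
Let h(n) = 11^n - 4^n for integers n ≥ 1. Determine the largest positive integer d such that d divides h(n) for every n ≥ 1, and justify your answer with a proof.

d = 7

Computing the first values: h(1) = 7 and h(2) = 105; gcd(7, 105) = 7, so d ≤ 7.
We prove 7 | 11^n - 4^n for all n ≥ 1 by induction on n.
Base step (n = 1): h(1) = 7 = 7·(1), so 7 | h(1).
Suppose the result is true for n = k, i.e. 7 | h(k). Then
11^{k+1} − 4^{k+1} = 11·11^k − 4·4^k = 11·(11^k − 4^k) + (7)·4^k. The first term is divisible by 7 by the inductive hypothesis, and the second term (7)·4^k is divisible by 7 since 7 | 7. Hence 7 | h(k+1).
By induction, the statement is established for all n ≥ 1.
Therefore the largest such d is 7.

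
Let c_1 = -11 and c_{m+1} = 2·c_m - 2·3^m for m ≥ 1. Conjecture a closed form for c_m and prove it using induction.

Computing the first terms: c_1 = -11, c_2 = -28, c_3 = -74. This suggests c_m = -5·2^(m - 1) - 2·3^m.
Base step (m = 1): the formula gives -11 = -11 = c_1.
Inductive step: assume the claim holds for m = i, so c_i = -5·2^(i - 1) - 2·3^i.
Then c_{i+1} = 2·c_i - 2·3^i = 2·(-5·2^(i - 1) - 2·3^i) - 2·3^i = -5·2^i - 2·3^(i + 1) = -5·2^((i+1) - 1) - 2·3^(i+1),
which is the claimed formula at m = i+1.
This completes the induction.

c_m = -5·2^(m - 1) - 2·3^m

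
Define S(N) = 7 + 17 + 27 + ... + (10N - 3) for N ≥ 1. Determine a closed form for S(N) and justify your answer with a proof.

We claim S(N) = N(5N + 2) for all N ≥ 1.
Base case (N = 1): S(1) = 7, and the closed form gives 7. They agree.
For the inductive step, assume it holds for an arbitrary i ≥ 1, so S(i) = i(5i + 2).
Then S(i+1) = S(i) + (10i + 7) = (i(5i + 2)) + (10i + 7).
Simplifying, S(i+1) = (i + 1)(5i + 7) = (i+1)(5(i+1) + 2),
which is the closed form with N = i+1.
Hence, by induction on N, the claim holds for every N ≥ 1.

S(N) = N(5N + 2)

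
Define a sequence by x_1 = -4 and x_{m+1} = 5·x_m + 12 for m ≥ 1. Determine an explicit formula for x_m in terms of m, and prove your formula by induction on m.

x_m = -5^(m - 1) - 3

Computing the first terms: x_1 = -4, x_2 = -8, x_3 = -28. This suggests x_m = -5^(m - 1) - 3.
Base case (m = 1): the formula gives -4 = -4 = x_1.
Suppose the result is true for m = j, so x_j = -5^(j - 1) - 3.
Then x_{j+1} = 5·x_j + 12 = 5·(-5^(j - 1) - 3) + 12 = -5^j - 3 = -5^((j+1) - 1) - 3,
which is the claimed formula at m = j+1.
By the principle of mathematical induction, the result holds for all m ≥ 1.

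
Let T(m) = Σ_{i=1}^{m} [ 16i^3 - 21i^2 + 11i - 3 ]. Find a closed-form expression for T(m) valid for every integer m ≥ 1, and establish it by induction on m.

T(m) = m(4m^3 + m^2 - m - 1)

We claim T(m) = m(4m^3 + m^2 - m - 1) for all m ≥ 1.
Base step (m = 1): T(1) = 3, and the closed form gives 3. They agree.
Inductive step: suppose the statement holds for some i ≥ 1, so T(i) = i(4i^3 + i^2 - i - 1).
Then T(i+1) = T(i) + (16i^3 + 27i^2 + 17i + 3) = (i(4i^3 + i^2 - i - 1)) + (16i^3 + 27i^2 + 17i + 3).
Simplifying, T(i+1) = (i + 1)(4i^3 + 13i^2 + 13i + 3) = (i+1)(4(i+1)^3 + (i+1)^2 - (i+1) - 1),
which is the closed form with m = i+1.
This completes the induction.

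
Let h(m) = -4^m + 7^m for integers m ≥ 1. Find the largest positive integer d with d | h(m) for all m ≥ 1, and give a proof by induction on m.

Computing the first values: h(1) = 3 and h(2) = 33; gcd(3, 33) = 3, so d ≤ 3.
We prove 3 | -4^m + 7^m for all m ≥ 1 by induction on m.
Base step (m = 1): h(1) = 3 = 3·(1), so 3 | h(1).
Suppose the result is true for m = k, i.e. 3 | h(k). Then
7^{k+1} − 4^{k+1} = 7·7^k − 4·4^k = 7·(7^k − 4^k) + (3)·4^k. The first term is divisible by 3 by the inductive hypothesis, and the second term (3)·4^k is divisible by 3 since 3 | 3. Hence 3 | h(k+1).
Hence, by induction on m, the claim holds for every m ≥ 1.
Therefore the largest such d is 3.

d = 3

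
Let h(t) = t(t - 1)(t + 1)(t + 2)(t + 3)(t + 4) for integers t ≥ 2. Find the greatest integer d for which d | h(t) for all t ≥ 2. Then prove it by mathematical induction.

Computing the first values: h(2) = 720 and h(3) = 5040; gcd(720, 5040) = 720, so d ≤ 720.
We prove 720 | t(t - 1)(t + 1)(t + 2)(t + 3)(t + 4) for all t ≥ 2 by induction on t.
Base case (t = 2): h(2) = 720 = 720·(1), so 720 | h(2).
For the inductive step, assume it holds for an arbitrary m ≥ 2, i.e. 720 | h(m). Then
h(m+1) − h(m) = m·(m+1)·(m+2)·(m+3)·(m+4)·(m+5) − (m-1)·m·(m+1)·(m+2)·(m+3)·(m+4) = m·(m+1)·(m+2)·(m+3)·(m+4)·[(m+5) − (m-1)] = 6·m·(m+1)·(m+2)·(m+3)·(m+4). The product of 5 consecutive integers is divisible by (5)! = 120, so h(m+1) − h(m) is divisible by 6·120 = 720. By the inductive hypothesis 720 | h(m), hence 720 | h(m+1).
By induction, the statement is established for all t ≥ 2.
Therefore the largest such d is 720.

d = 720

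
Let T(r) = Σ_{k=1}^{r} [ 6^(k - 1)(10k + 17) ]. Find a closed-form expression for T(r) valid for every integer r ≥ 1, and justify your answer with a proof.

We claim T(r) = 6^r(2r + 3) - 3 for all r ≥ 1.
When r = 1: T(1) = 27, and the closed form gives 27. They agree.
Suppose the result is true for r = k, so T(k) = 6^k(2k + 3) - 3.
Then T(k+1) = T(k) + (6^k(10k + 27)) = (6^k(2k + 3) - 3) + (6^k(10k + 27)).
Simplifying, T(k+1) = 12·6^k·k + 30·6^k - 3 = 6^(k+1)(2(k+1) + 3) - 3,
which is the closed form with r = k+1.
Hence, by induction on r, the claim holds for every r ≥ 1.

T(r) = 6^r(2r + 3) - 3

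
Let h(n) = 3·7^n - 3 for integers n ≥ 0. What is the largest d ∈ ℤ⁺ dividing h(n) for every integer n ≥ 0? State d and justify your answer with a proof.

d = 18

Computing the first values: h(0) = 0 and h(1) = 18; gcd(0, 18) = 18, so d ≤ 18.
We prove 18 | 3·7^n - 3 for all n ≥ 0 by induction on n.
Base step (n = 0): h(0) = 0 = 18·(0), so 18 | h(0).
Suppose the result is true for n = p, i.e. 18 | h(p). Then
h(p+1) = 3·7^(p+1) - 3 = 7·(3·7^p - 3) + 18 = 7·h(p) + 18. The first term is divisible by 18 by the inductive hypothesis, and 18 is divisible by 18. Hence 18 | h(p+1).
This completes the induction.
Therefore the largest such d is 18.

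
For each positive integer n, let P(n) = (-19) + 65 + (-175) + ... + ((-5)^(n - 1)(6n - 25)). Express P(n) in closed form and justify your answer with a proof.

P(n) = (-5)^n(-n + 4) - 4

We claim P(n) = (-5)^n(-n + 4) - 4 for all n ≥ 1.
For the base case n = 1: P(1) = -19, and the closed form gives -19. They agree.
For the inductive step, assume it holds for an arbitrary m ≥ 1, so P(m) = (-5)^m(-m + 4) - 4.
Then P(m+1) = P(m) + ((-5)^m(6m - 19)) = ((-5)^m(-m + 4) - 4) + ((-5)^m(6m - 19)).
Simplifying, P(m+1) = 5(-5)^m·m - 15(-5)^m - 4 = (-5)^(m+1)(-(m+1) + 4) - 4,
which is the closed form with n = m+1.
This completes the induction.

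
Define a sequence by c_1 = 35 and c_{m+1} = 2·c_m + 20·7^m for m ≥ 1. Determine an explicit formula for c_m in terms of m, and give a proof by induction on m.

c_m = 7·2^(m - 1) + 4·7^m

Computing the first terms: c_1 = 35, c_2 = 210, c_3 = 1400. This suggests c_m = 7·2^(m - 1) + 4·7^m.
For the base case m = 1: the formula gives 35 = 35 = c_1.
Inductive step: assume the claim holds for m = j, so c_j = 7·2^(j - 1) + 4·7^j.
Then c_{j+1} = 2·c_j + 20·7^j = 2·(7·2^(j - 1) + 4·7^j) + 20·7^j = 7·2^j + 4·7^(j + 1) = 7·2^((j+1) - 1) + 4·7^(j+1),
which is the claimed formula at m = j+1.
Hence, by induction on m, the claim holds for every m ≥ 1.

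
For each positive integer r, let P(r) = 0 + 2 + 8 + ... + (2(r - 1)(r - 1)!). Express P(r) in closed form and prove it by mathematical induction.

P(r) = 2r! - 2

We claim P(r) = 2r! - 2 for all r ≥ 1.
Base step (r = 1): P(1) = 0, and the closed form gives 0. They agree.
Inductive step: suppose the statement holds for some k ≥ 1, so P(k) = 2k! - 2.
Then P(k+1) = P(k) + (2k·k!) = (2k! - 2) + (2k·k!).
Simplifying, P(k+1) = 2(k+1)! - 2,
which is the closed form with r = k+1.
By the principle of mathematical induction, the result holds for all r ≥ 1.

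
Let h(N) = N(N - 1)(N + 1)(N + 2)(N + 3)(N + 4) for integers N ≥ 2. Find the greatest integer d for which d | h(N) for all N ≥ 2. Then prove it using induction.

Computing the first values: h(2) = 720 and h(3) = 5040; gcd(720, 5040) = 720, so d ≤ 720.
We prove 720 | N(N - 1)(N + 1)(N + 2)(N + 3)(N + 4) for all N ≥ 2 by induction on N.
When N = 2: h(2) = 720 = 720·(1), so 720 | h(2).
Inductive step: assume the claim holds for N = i, i.e. 720 | h(i). Then
h(i+1) − h(i) = i·(i+1)·(i+2)·(i+3)·(i+4)·(i+5) − (i-1)·i·(i+1)·(i+2)·(i+3)·(i+4) = i·(i+1)·(i+2)·(i+3)·(i+4)·[(i+5) − (i-1)] = 6·i·(i+1)·(i+2)·(i+3)·(i+4). The product of 5 consecutive integers is divisible by (5)! = 120, so h(i+1) − h(i) is divisible by 6·120 = 720. By the inductive hypothesis 720 | h(i), hence 720 | h(i+1).
Hence, by induction on N, the claim holds for every N ≥ 2.
Therefore the largest such d is 720.

d = 720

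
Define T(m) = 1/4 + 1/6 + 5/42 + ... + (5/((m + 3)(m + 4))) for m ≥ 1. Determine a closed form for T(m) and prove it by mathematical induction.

T(m) = 5m/(4(m + 4))

We claim T(m) = 5m/(4(m + 4)) for all m ≥ 1.
Base case (m = 1): T(1) = 1/4, and the closed form gives 1/4. They agree.
Inductive step: assume the claim holds for m = i, so T(i) = 5i/(4(i + 4)).
Then T(i+1) = T(i) + (5/((i + 4)(i + 5))) = (5i/(4(i + 4))) + (5/((i + 4)(i + 5))).
Simplifying, T(i+1) = 5(i + 1)/(4(i + 5)) = 5(i+1)/(4((i+1) + 4)),
which is the closed form with m = i+1.
This completes the induction.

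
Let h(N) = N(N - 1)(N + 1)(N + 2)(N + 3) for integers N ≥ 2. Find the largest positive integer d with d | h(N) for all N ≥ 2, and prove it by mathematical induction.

d = 120

Computing the first values: h(2) = 120 and h(3) = 720; gcd(120, 720) = 120, so d ≤ 120.
We prove 120 | N(N - 1)(N + 1)(N + 2)(N + 3) for all N ≥ 2 by induction on N.
Base step (N = 2): h(2) = 120 = 120·(1), so 120 | h(2).
For the inductive step, assume it holds for an arbitrary j ≥ 2, i.e. 120 | h(j). Then
h(j+1) − h(j) = j·(j+1)·(j+2)·(j+3)·(j+4) − (j-1)·j·(j+1)·(j+2)·(j+3) = j·(j+1)·(j+2)·(j+3)·[(j+4) − (j-1)] = 5·j·(j+1)·(j+2)·(j+3). The product of 4 consecutive integers is divisible by (4)! = 24, so h(j+1) − h(j) is divisible by 5·24 = 120. By the inductive hypothesis 120 | h(j), hence 120 | h(j+1).
Hence, by induction on N, the claim holds for every N ≥ 2.
Therefore the largest such d is 120.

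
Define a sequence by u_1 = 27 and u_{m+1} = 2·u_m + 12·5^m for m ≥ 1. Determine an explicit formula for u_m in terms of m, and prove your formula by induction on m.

Computing the first terms: u_1 = 27, u_2 = 114, u_3 = 528. This suggests u_m = 7·2^(m - 1) + 4·5^m.
Base step (m = 1): the formula gives 27 = 27 = u_1.
Inductive step: assume the claim holds for m = i, so u_i = 7·2^(i - 1) + 4·5^i.
Then u_{i+1} = 2·u_i + 12·5^i = 2·(7·2^(i - 1) + 4·5^i) + 12·5^i = 7·2^i + 4·5^(i + 1) = 7·2^((i+1) - 1) + 4·5^(i+1),
which is the claimed formula at m = i+1.
This completes the induction.

u_m = 7·2^(m - 1) + 4·5^m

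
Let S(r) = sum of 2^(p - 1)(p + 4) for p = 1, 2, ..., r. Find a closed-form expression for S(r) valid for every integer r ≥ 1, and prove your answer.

S(r) = 2^r(r + 3) - 3

We claim S(r) = 2^r(r + 3) - 3 for all r ≥ 1.
When r = 1: S(1) = 5, and the closed form gives 5. They agree.
Inductive step: assume the claim holds for r = p, so S(p) = 2^p(p + 3) - 3.
Then S(p+1) = S(p) + (2^p(p + 5)) = (2^p(p + 3) - 3) + (2^p(p + 5)).
Simplifying, S(p+1) = 2^(p + 1)p + 2^(p + 3) - 3 = 2^(p+1)((p+1) + 3) - 3,
which is the closed form with r = p+1.
This completes the induction.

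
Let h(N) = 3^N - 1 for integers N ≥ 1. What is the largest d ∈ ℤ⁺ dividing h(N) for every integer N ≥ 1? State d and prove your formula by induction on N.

d = 2

Computing the first values: h(1) = 2 and h(2) = 8; gcd(2, 8) = 2, so d ≤ 2.
We prove 2 | 3^N - 1 for all N ≥ 1 by induction on N.
Base case (N = 1): h(1) = 2 = 2·(1), so 2 | h(1).
Suppose the result is true for N = k, i.e. 2 | h(k). Then
3^{k+1} − 1^{k+1} = 3·3^k − 1·1^k = 3·(3^k − 1^k) + (2)·1^k. The first term is divisible by 2 by the inductive hypothesis, and the second term (2)·1^k is divisible by 2 since 2 | 2. Hence 2 | h(k+1).
This completes the induction.
Therefore the largest such d is 2.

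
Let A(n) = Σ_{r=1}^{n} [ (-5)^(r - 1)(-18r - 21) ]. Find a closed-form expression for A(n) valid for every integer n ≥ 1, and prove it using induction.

We claim A(n) = (-5)^n(3n + 4) - 4 for all n ≥ 1.
For the base case n = 1: A(1) = -39, and the closed form gives -39. They agree.
Inductive step: suppose the statement holds for some r ≥ 1, so A(r) = (-5)^r(3r + 4) - 4.
Then A(r+1) = A(r) + ((-5)^r(-18r - 39)) = ((-5)^r(3r + 4) - 4) + ((-5)^r(-18r - 39)).
Simplifying, A(r+1) = -15(-5)^r·r - 35(-5)^r - 4 = (-5)^(r+1)(3(r+1) + 4) - 4,
which is the closed form with n = r+1.
Hence, by induction on n, the claim holds for every n ≥ 1.

A(n) = (-5)^n(3n + 4) - 4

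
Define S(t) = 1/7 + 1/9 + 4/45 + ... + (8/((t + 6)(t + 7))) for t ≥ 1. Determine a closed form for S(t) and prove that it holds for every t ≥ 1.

S(t) = 8t/(7(t + 7))

We claim S(t) = 8t/(7(t + 7)) for all t ≥ 1.
Base case (t = 1): S(1) = 1/7, and the closed form gives 1/7. They agree.
For the inductive step, assume it holds for an arbitrary p ≥ 1, so S(p) = 8p/(7(p + 7)).
Then S(p+1) = S(p) + (8/((p + 7)(p + 8))) = (8p/(7(p + 7))) + (8/((p + 7)(p + 8))).
Simplifying, S(p+1) = 8(p + 1)/(7(p + 8)) = 8(p+1)/(7((p+1) + 7)),
which is the closed form with t = p+1.
Hence, by induction on t, the claim holds for every t ≥ 1.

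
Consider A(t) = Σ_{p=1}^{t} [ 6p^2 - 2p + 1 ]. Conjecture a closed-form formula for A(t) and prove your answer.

We claim A(t) = t(2t^2 + 2t + 1) for all t ≥ 1.
When t = 1: A(1) = 5, and the closed form gives 5. They agree.
For the inductive step, assume it holds for an arbitrary p ≥ 1, so A(p) = p(2p^2 + 2p + 1).
Then A(p+1) = A(p) + (6p^2 + 10p + 5) = (p(2p^2 + 2p + 1)) + (6p^2 + 10p + 5).
Simplifying, A(p+1) = (p + 1)(2p^2 + 6p + 5) = (p+1)(2(p+1)^2 + 2(p+1) + 1),
which is the closed form with t = p+1.
Hence, by induction on t, the claim holds for every t ≥ 1.

A(t) = t(2t^2 + 2t + 1)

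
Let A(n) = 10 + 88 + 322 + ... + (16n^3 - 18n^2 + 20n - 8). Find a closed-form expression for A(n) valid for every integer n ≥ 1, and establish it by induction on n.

A(n) = n(4n^3 + 2n^2 + 5n - 1)

We claim A(n) = n(4n^3 + 2n^2 + 5n - 1) for all n ≥ 1.
Base case (n = 1): A(1) = 10, and the closed form gives 10. They agree.
Suppose the result is true for n = k, so A(k) = k(4k^3 + 2k^2 + 5k - 1).
Then A(k+1) = A(k) + (16k^3 + 30k^2 + 32k + 10) = (k(4k^3 + 2k^2 + 5k - 1)) + (16k^3 + 30k^2 + 32k + 10).
Simplifying, A(k+1) = (k + 1)(4k^3 + 14k^2 + 21k + 10) = (k+1)(4(k+1)^3 + 2(k+1)^2 + 5(k+1) - 1),
which is the closed form with n = k+1.
This completes the induction.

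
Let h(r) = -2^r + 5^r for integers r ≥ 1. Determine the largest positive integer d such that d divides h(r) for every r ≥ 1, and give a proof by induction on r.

Computing the first values: h(1) = 3 and h(2) = 21; gcd(3, 21) = 3, so d ≤ 3.
We prove 3 | -2^r + 5^r for all r ≥ 1 by induction on r.
Base step (r = 1): h(1) = 3 = 3·(1), so 3 | h(1).
Inductive step: suppose the statement holds for some k ≥ 1, i.e. 3 | h(k). Then
5^{k+1} − 2^{k+1} = 5·5^k − 2·2^k = 5·(5^k − 2^k) + (3)·2^k. The first term is divisible by 3 by the inductive hypothesis, and the second term (3)·2^k is divisible by 3 since 3 | 3. Hence 3 | h(k+1).
Hence, by induction on r, the claim holds for every r ≥ 1.
Therefore the largest such d is 3.

d = 3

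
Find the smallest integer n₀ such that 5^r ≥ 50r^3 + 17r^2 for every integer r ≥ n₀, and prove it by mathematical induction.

n₀ = 6

At r = 5: 3125 < 6675, so the inequality fails and n₀ ≥ 6. We prove 5^r ≥ 50r^3 + 17r^2 for all r ≥ 6.
Base step (r = 6): 5^r = 15625 and 50r^3 + 17r^2 = 11412, so 15625 ≥ 11412.
For the inductive step, assume it holds for an arbitrary k ≥ 6, so 5^k ≥ 50k^3 + 17k^2.
Then 5^(k + 1) = 5·(5^k) ≥ 5·(50k^3 + 17k^2).
Also, for k ≥ 6 we have 5·(50k^3 + 17k^2) ≥ 50(k+1)^3 + 17(k+1)^2, since 5·(50k^3 + 17k^2) − (50(k+1)^3 + 17(k+1)^2) = 200k^3 - 82k^2 - 184k - 67, which is nonnegative for all k ≥ 6.
Combining, 5^(k + 1) ≥ 50(k+1)^3 + 17(k+1)^2.
Hence, by induction on r, the claim holds for every r ≥ 6.
Hence the smallest such n₀ is 6.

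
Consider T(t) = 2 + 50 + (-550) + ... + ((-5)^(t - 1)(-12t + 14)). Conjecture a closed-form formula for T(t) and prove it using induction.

T(t) = 2(-5)^t(t - 1) + 2

We claim T(t) = 2(-5)^t(t - 1) + 2 for all t ≥ 1.
Base case (t = 1): T(1) = 2, and the closed form gives 2. They agree.
Inductive step: suppose the statement holds for some p ≥ 1, so T(p) = 2(-5)^p(p - 1) + 2.
Then T(p+1) = T(p) + ((-5)^p(-12p + 2)) = (2(-5)^p(p - 1) + 2) + ((-5)^p(-12p + 2)).
Simplifying, T(p+1) = -10(-5)^p·p + 2 = 2(-5)^(p+1)((p+1) - 1) + 2,
which is the closed form with t = p+1.
Hence, by induction on t, the claim holds for every t ≥ 1.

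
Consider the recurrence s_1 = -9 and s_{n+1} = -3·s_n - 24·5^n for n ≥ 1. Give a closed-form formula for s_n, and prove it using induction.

s_n = -2(-3)^n - 3·5^n

Computing the first terms: s_1 = -9, s_2 = -93, s_3 = -321. This suggests s_n = -2(-3)^n - 3·5^n.
For the base case n = 1: the formula gives -9 = -9 = s_1.
Inductive step: assume the claim holds for n = p, so s_p = -2(-3)^p - 3·5^p.
Then s_{p+1} = -3·s_p - 24·5^p = -3·(-2(-3)^p - 3·5^p) - 24·5^p = -2(-3)^(p + 1) - 3·5^(p + 1),
which is the claimed formula at n = p+1.
By induction, the statement is established for all n ≥ 1.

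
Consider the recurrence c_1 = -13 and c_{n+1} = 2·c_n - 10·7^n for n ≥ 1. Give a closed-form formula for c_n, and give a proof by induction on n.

Computing the first terms: c_1 = -13, c_2 = -96, c_3 = -682. This suggests c_n = 2^(n - 1) - 2·7^n.
Base step (n = 1): the formula gives -13 = -13 = c_1.
Inductive step: suppose the statement holds for some i ≥ 1, so c_i = 2^(i - 1) - 2·7^i.
Then c_{i+1} = 2·c_i - 10·7^i = 2·(2^(i - 1) - 2·7^i) - 10·7^i = 2^i - 2·7^(i + 1) = 2^((i+1) - 1) - 2·7^(i+1),
which is the claimed formula at n = i+1.
This completes the induction.

c_n = 2^(n - 1) - 2·7^n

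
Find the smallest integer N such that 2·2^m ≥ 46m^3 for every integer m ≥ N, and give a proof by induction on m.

N = 17

At m = 16: 131072 < 188416, so the inequality fails and N ≥ 17. We prove 2·2^m ≥ 46m^3 for all m ≥ 17.
Base case (m = 17): 2·2^m = 262144 and 46m^3 = 225998, so 262144 ≥ 225998.
Suppose the result is true for m = k, so 2·2^k ≥ 46k^3.
Then 2·2^(k + 1) = 2·(2·2^k) ≥ 2·(46k^3).
Also, for k ≥ 17 we have 2·(46k^3) ≥ 46(k+1)^3, since 2 ≥ (1 + 1/k)^3 for all k ≥ 17.
Combining, 2·2^(k + 1) ≥ 46(k+1)^3.
By the principle of mathematical induction, the result holds for all m ≥ 17.
Hence the smallest such N is 17.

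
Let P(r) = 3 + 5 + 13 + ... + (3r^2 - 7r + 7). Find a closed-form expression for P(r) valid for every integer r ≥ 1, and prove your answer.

P(r) = r(r^2 - 2r + 4)

We claim P(r) = r(r^2 - 2r + 4) for all r ≥ 1.
For the base case r = 1: P(1) = 3, and the closed form gives 3. They agree.
Inductive step: suppose the statement holds for some p ≥ 1, so P(p) = p(p^2 - 2p + 4).
Then P(p+1) = P(p) + (3p^2 - p + 3) = (p(p^2 - 2p + 4)) + (3p^2 - p + 3).
Simplifying, P(p+1) = (p + 1)(p^2 + 3) = (p+1)((p+1)^2 - 2(p+1) + 4),
which is the closed form with r = p+1.
By the principle of mathematical induction, the result holds for all r ≥ 1.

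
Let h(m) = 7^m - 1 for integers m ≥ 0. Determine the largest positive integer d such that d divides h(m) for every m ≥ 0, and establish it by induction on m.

Computing the first values: h(0) = 0 and h(1) = 6; gcd(0, 6) = 6, so d ≤ 6.
We prove 6 | 7^m - 1 for all m ≥ 0 by induction on m.
Base step (m = 0): h(0) = 0 = 6·(0), so 6 | h(0).
For the inductive step, assume it holds for an arbitrary k ≥ 0, i.e. 6 | h(k). Then
h(k+1) = 7^(k+1) - 1 = 7·(7^k - 1) + 6 = 7·h(k) + 6. The first term is divisible by 6 by the inductive hypothesis, and 6 is divisible by 6. Hence 6 | h(k+1).
Hence, by induction on m, the claim holds for every m ≥ 0.
Therefore the largest such d is 6.

d = 6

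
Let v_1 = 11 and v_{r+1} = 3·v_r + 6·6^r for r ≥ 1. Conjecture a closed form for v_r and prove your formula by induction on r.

Computing the first terms: v_1 = 11, v_2 = 69, v_3 = 423. This suggests v_r = -3^(r - 1) + 2·6^r.
When r = 1: the formula gives 11 = 11 = v_1.
Suppose the result is true for r = i, so v_i = -3^(i - 1) + 2·6^i.
Then v_{i+1} = 3·v_i + 6·6^i = 3·(-3^(i - 1) + 2·6^i) + 6·6^i = -3^i + 2·6^(i + 1) = -3^((i+1) - 1) + 2·6^(i+1),
which is the claimed formula at r = i+1.
Hence, by induction on r, the claim holds for every r ≥ 1.

v_r = -3^(r - 1) + 2·6^r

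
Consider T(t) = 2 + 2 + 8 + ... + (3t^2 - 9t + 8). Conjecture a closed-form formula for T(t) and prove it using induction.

T(t) = t(t^2 - 3t + 4)

We claim T(t) = t(t^2 - 3t + 4) for all t ≥ 1.
Base step (t = 1): T(1) = 2, and the closed form gives 2. They agree.
Inductive step: suppose the statement holds for some p ≥ 1, so T(p) = p(p^2 - 3p + 4).
Then T(p+1) = T(p) + (3p^2 - 3p + 2) = (p(p^2 - 3p + 4)) + (3p^2 - 3p + 2).
Simplifying, T(p+1) = (p + 1)(p^2 - p + 2) = (p+1)((p+1)^2 - 3(p+1) + 4),
which is the closed form with t = p+1.
This completes the induction.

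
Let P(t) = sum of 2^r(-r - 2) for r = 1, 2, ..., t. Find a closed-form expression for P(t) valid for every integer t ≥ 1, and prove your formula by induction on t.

P(t) = -2·2^t(t + 1) + 2

We claim P(t) = -2·2^t(t + 1) + 2 for all t ≥ 1.
For the base case t = 1: P(1) = -6, and the closed form gives -6. They agree.
Suppose the result is true for t = r, so P(r) = -2·2^r(r + 1) + 2.
Then P(r+1) = P(r) + (2^(r + 1)(-r - 3)) = (-2·2^r(r + 1) + 2) + (2^(r + 1)(-r - 3)).
Simplifying, P(r+1) = -4·2^r·r - 8·2^r + 2 = -2·2^(r+1)((r+1) + 1) + 2,
which is the closed form with t = r+1.
This completes the induction.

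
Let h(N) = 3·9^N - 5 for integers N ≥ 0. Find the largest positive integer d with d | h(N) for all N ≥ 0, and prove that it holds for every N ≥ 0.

d = 2

Computing the first values: h(0) = -2 and h(1) = 22; gcd(-2, 22) = 2, so d ≤ 2.
We prove 2 | 3·9^N - 5 for all N ≥ 0 by induction on N.
When N = 0: h(0) = -2 = 2·(-1), so 2 | h(0).
For the inductive step, assume it holds for an arbitrary i ≥ 0, i.e. 2 | h(i). Then
h(i+1) = 3·9^(i+1) - 5 = 9·(3·9^i - 5) + 40 = 9·h(i) + 40. The first term is divisible by 2 by the inductive hypothesis, and 40 is divisible by 2. Hence 2 | h(i+1).
Hence, by induction on N, the claim holds for every N ≥ 0.
Therefore the largest such d is 2.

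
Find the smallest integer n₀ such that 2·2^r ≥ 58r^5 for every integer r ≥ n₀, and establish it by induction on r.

At r = 29: 1073741824 < 1189646642, so the inequality fails and n₀ ≥ 30. We prove 2·2^r ≥ 58r^5 for all r ≥ 30.
Base case (r = 30): 2·2^r = 2147483648 and 58r^5 = 1409400000, so 2147483648 ≥ 1409400000.
Inductive step: suppose the statement holds for some i ≥ 30, so 2·2^i ≥ 58i^5.
Then 2·2^(i + 1) = 2·(2·2^i) ≥ 2·(58i^5).
Also, for i ≥ 30 we have 2·(58i^5) ≥ 58(i+1)^5, since 2 ≥ (1 + 1/i)^5 for all i ≥ 30.
Combining, 2·2^(i + 1) ≥ 58(i+1)^5.
By the principle of mathematical induction, the result holds for all r ≥ 30.
Hence the smallest such n₀ is 30.

n₀ = 30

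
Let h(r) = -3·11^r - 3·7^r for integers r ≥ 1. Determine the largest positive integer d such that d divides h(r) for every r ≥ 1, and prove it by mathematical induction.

Computing the first values: h(1) = -54 and h(2) = -510; gcd(-54, -510) = 6, so d ≤ 6.
We prove 6 | -3·11^r - 3·7^r for all r ≥ 1 by induction on r.
For the base case r = 1: h(1) = -54 = 6·(-9), so 6 | h(1).
Inductive step: assume the claim holds for r = i, i.e. 6 | h(i). Then
h(i+1) − 11·h(i) = (-3·11^(i+1) - 3·7^(i+1)) − 11·(-3·11^i - 3·7^i) = (-3)·7^i·(7 − 11) = (12)·7^i. Since 6 | h(i) by the inductive hypothesis, 6 | 11·h(i); and 6 | 12 since 12 = 6·2. Therefore 6 | h(i+1).
By the principle of mathematical induction, the result holds for all r ≥ 1.
Therefore the largest such d is 6.

d = 6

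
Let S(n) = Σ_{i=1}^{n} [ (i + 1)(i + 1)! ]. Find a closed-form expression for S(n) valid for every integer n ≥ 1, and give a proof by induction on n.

S(n) = (n + 2)! - 2

We claim S(n) = (n + 2)! - 2 for all n ≥ 1.
When n = 1: S(1) = 4, and the closed form gives 4. They agree.
Inductive step: assume the claim holds for n = i, so S(i) = (i + 2)! - 2.
Then S(i+1) = S(i) + ((i + 2)(i + 2)!) = ((i + 2)! - 2) + ((i + 2)(i + 2)!).
Simplifying, S(i+1) = ((i+1) + 2)! - 2,
which is the closed form with n = i+1.
Hence, by induction on n, the claim holds for every n ≥ 1.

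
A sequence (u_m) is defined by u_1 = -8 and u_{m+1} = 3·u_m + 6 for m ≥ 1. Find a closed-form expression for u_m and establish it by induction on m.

u_m = -5·3^(m - 1) - 3

Computing the first terms: u_1 = -8, u_2 = -18, u_3 = -48. This suggests u_m = -5·3^(m - 1) - 3.
Base case (m = 1): the formula gives -8 = -8 = u_1.
Inductive step: suppose the statement holds for some p ≥ 1, so u_p = -5·3^(p - 1) - 3.
Then u_{p+1} = 3·u_p + 6 = 3·(-5·3^(p - 1) - 3) + 6 = -5·3^p - 3 = -5·3^((p+1) - 1) - 3,
which is the claimed formula at m = p+1.
By induction, the statement is established for all m ≥ 1.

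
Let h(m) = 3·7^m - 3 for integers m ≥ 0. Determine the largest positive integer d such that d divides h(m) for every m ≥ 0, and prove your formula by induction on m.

Computing the first values: h(0) = 0 and h(1) = 18; gcd(0, 18) = 18, so d ≤ 18.
We prove 18 | 3·7^m - 3 for all m ≥ 0 by induction on m.
When m = 0: h(0) = 0 = 18·(0), so 18 | h(0).
Inductive step: suppose the statement holds for some r ≥ 0, i.e. 18 | h(r). Then
h(r+1) = 3·7^(r+1) - 3 = 7·(3·7^r - 3) + 18 = 7·h(r) + 18. The first term is divisible by 18 by the inductive hypothesis, and 18 is divisible by 18. Hence 18 | h(r+1).
This completes the induction.
Therefore the largest such d is 18.

d = 18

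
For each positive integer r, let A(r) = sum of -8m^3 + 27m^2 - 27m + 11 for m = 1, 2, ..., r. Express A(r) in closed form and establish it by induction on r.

A(r) = -r(2r^3 - 5r^2 + 2r - 2)

We claim A(r) = -r(2r^3 - 5r^2 + 2r - 2) for all r ≥ 1.
For the base case r = 1: A(1) = 3, and the closed form gives 3. They agree.
Inductive step: assume the claim holds for r = m, so A(m) = m(-2m^3 + 5m^2 - 2m + 2).
Then A(m+1) = A(m) + (-8m^3 + 3m^2 + 3m + 3) = (m(-2m^3 + 5m^2 - 2m + 2)) + (-8m^3 + 3m^2 + 3m + 3).
Simplifying, A(m+1) = -(m + 1)(2m^3 + m^2 - 2m - 3) = -(m+1)(2(m+1)^3 - 5(m+1)^2 + 2(m+1) - 2),
which is the closed form with r = m+1.
By induction, the statement is established for all r ≥ 1.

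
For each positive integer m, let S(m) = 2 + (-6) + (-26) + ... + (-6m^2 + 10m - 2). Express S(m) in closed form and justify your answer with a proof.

S(m) = -2m(m^2 - m - 1)

We claim S(m) = -2m(m^2 - m - 1) for all m ≥ 1.
For the base case m = 1: S(1) = 2, and the closed form gives 2. They agree.
Suppose the result is true for m = i, so S(i) = 2i(-i^2 + i + 1).
Then S(i+1) = S(i) + (-6i^2 - 2i + 2) = (2i(-i^2 + i + 1)) + (-6i^2 - 2i + 2).
Simplifying, S(i+1) = -2(i + 1)(i^2 + i - 1) = -2(i+1)((i+1)^2 - (i+1) - 1),
which is the closed form with m = i+1.
By the principle of mathematical induction, the result holds for all m ≥ 1.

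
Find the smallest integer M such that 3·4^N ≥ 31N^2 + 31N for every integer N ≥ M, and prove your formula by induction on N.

M = 4

At N = 3: 192 < 372, so the inequality fails and M ≥ 4. We prove 3·4^N ≥ 31N^2 + 31N for all N ≥ 4.
For the base case N = 4: 3·4^N = 768 and 31N^2 + 31N = 620, so 768 ≥ 620.
Suppose the result is true for N = p, so 3·4^p ≥ 31p^2 + 31p.
Then 3·4^(p + 1) = 4·(3·4^p) ≥ 4·(31p^2 + 31p).
Also, for p ≥ 4 we have 4·(31p^2 + 31p) ≥ 31(p+1)^2 + 31(p+1), since 4·(31p^2 + 31p) − (31(p+1)^2 + 31(p+1)) = 93p^2 + 31p - 62, which is nonnegative for all p ≥ 4.
Combining, 3·4^(p + 1) ≥ 31(p+1)^2 + 31(p+1).
This completes the induction.
Hence the smallest such M is 4.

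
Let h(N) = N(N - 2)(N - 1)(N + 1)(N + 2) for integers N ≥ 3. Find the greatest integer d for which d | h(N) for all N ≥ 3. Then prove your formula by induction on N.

d = 120

Computing the first values: h(3) = 120 and h(4) = 720; gcd(120, 720) = 120, so d ≤ 120.
We prove 120 | N(N - 2)(N - 1)(N + 1)(N + 2) for all N ≥ 3 by induction on N.
Base step (N = 3): h(3) = 120 = 120·(1), so 120 | h(3).
Inductive step: suppose the statement holds for some j ≥ 3, i.e. 120 | h(j). Then
h(j+1) − h(j) = (j-1)·j·(j+1)·(j+2)·(j+3) − (j-2)·(j-1)·j·(j+1)·(j+2) = (j-1)·j·(j+1)·(j+2)·[(j+3) − (j-2)] = 5·(j-1)·j·(j+1)·(j+2). The product of 4 consecutive integers is divisible by (4)! = 24, so h(j+1) − h(j) is divisible by 5·24 = 120. By the inductive hypothesis 120 | h(j), hence 120 | h(j+1).
By the principle of mathematical induction, the result holds for all N ≥ 3.
Therefore the largest such d is 120.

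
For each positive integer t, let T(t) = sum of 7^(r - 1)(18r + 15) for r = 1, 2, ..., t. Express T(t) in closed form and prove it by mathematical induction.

T(t) = 7^t(3t + 2) - 2

We claim T(t) = 7^t(3t + 2) - 2 for all t ≥ 1.
Base case (t = 1): T(1) = 33, and the closed form gives 33. They agree.
Inductive step: assume the claim holds for t = r, so T(r) = 7^r(3r + 2) - 2.
Then T(r+1) = T(r) + (7^r(18r + 33)) = (7^r(3r + 2) - 2) + (7^r(18r + 33)).
Simplifying, T(r+1) = 21·7^r·r + 35·7^r - 2 = 7^(r+1)(3(r+1) + 2) - 2,
which is the closed form with t = r+1.
Hence, by induction on t, the claim holds for every t ≥ 1.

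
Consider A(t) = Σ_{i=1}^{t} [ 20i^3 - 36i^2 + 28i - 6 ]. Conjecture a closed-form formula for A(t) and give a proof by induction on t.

A(t) = t(5t^3 - 2t^2 + t + 2)

We claim A(t) = t(5t^3 - 2t^2 + t + 2) for all t ≥ 1.
When t = 1: A(1) = 6, and the closed form gives 6. They agree.
For the inductive step, assume it holds for an arbitrary i ≥ 1, so A(i) = i(5i^3 - 2i^2 + i + 2).
Then A(i+1) = A(i) + (20i^3 + 24i^2 + 16i + 6) = (i(5i^3 - 2i^2 + i + 2)) + (20i^3 + 24i^2 + 16i + 6).
Simplifying, A(i+1) = (i + 1)(5i^3 + 13i^2 + 12i + 6) = (i+1)(5(i+1)^3 - 2(i+1)^2 + (i+1) + 2),
which is the closed form with t = i+1.
This completes the induction.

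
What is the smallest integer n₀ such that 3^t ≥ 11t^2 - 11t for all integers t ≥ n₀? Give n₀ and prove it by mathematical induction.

n₀ = 5

At t = 4: 81 < 132, so the inequality fails and n₀ ≥ 5. We prove 3^t ≥ 11t^2 - 11t for all t ≥ 5.
When t = 5: 3^t = 243 and 11t^2 - 11t = 220, so 243 ≥ 220.
Inductive step: suppose the statement holds for some r ≥ 5, so 3^r ≥ 11r^2 - 11r.
Then 3^(r + 1) = 3·(3^r) ≥ 3·(11r^2 - 11r).
Also, for r ≥ 5 we have 3·(11r^2 - 11r) ≥ 11(r+1)^2 - 11(r+1), since 3·(11r^2 - 11r) − (11(r+1)^2 - 11(r+1)) = 22r^2 - 44r, which is nonnegative for all r ≥ 5.
Combining, 3^(r + 1) ≥ 11(r+1)^2 - 11(r+1).
By the principle of mathematical induction, the result holds for all t ≥ 5.
Hence the smallest such n₀ is 5.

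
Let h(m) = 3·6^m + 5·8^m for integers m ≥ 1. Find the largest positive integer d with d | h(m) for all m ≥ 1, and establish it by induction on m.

Computing the first values: h(1) = 58 and h(2) = 428; gcd(58, 428) = 2, so d ≤ 2.
We prove 2 | 3·6^m + 5·8^m for all m ≥ 1 by induction on m.
Base case (m = 1): h(1) = 58 = 2·(29), so 2 | h(1).
For the inductive step, assume it holds for an arbitrary i ≥ 1, i.e. 2 | h(i). Then
h(i+1) − 8·h(i) = (3·6^(i+1) + 5·8^(i+1)) − 8·(3·6^i + 5·8^i) = (3)·6^i·(6 − 8) = (-6)·6^i. Since 2 | h(i) by the inductive hypothesis, 2 | 8·h(i); and 2 | -6 since -6 = 2·-3. Therefore 2 | h(i+1).
By the principle of mathematical induction, the result holds for all m ≥ 1.
Therefore the largest such d is 2.

d = 2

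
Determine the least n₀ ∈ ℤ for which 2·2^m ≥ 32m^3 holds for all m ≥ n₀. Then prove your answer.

n₀ = 16

At m = 15: 65536 < 108000, so the inequality fails and n₀ ≥ 16. We prove 2·2^m ≥ 32m^3 for all m ≥ 16.
Base step (m = 16): 2·2^m = 131072 and 32m^3 = 131072, so 131072 ≥ 131072.
Inductive step: suppose the statement holds for some p ≥ 16, so 2·2^p ≥ 32p^3.
Then 2·2^(p + 1) = 2·(2·2^p) ≥ 2·(32p^3).
Also, for p ≥ 16 we have 2·(32p^3) ≥ 32(p+1)^3, since 2 ≥ (1 + 1/p)^3 for all p ≥ 16.
Combining, 2·2^(p + 1) ≥ 32(p+1)^3.
By induction, the statement is established for all m ≥ 16.
Hence the smallest such n₀ is 16.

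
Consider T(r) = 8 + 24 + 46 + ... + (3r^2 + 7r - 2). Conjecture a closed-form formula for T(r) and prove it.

We claim T(r) = r(r^2 + 5r + 2) for all r ≥ 1.
Base step (r = 1): T(1) = 8, and the closed form gives 8. They agree.
Inductive step: assume the claim holds for r = p, so T(p) = p(p^2 + 5p + 2).
Then T(p+1) = T(p) + (3p^2 + 13p + 8) = (p(p^2 + 5p + 2)) + (3p^2 + 13p + 8).
Simplifying, T(p+1) = (p + 1)(p^2 + 7p + 8) = (p+1)((p+1)^2 + 5(p+1) + 2),
which is the closed form with r = p+1.
By the principle of mathematical induction, the result holds for all r ≥ 1.

T(r) = r(r^2 + 5r + 2)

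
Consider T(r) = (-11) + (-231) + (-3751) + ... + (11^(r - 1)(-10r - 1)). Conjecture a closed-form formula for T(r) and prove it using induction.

T(r) = -11^r·r

We claim T(r) = -11^r·r for all r ≥ 1.
Base case (r = 1): T(1) = -11, and the closed form gives -11. They agree.
For the inductive step, assume it holds for an arbitrary p ≥ 1, so T(p) = -11^p·p.
Then T(p+1) = T(p) + (11^p(-10p - 11)) = (-11^p·p) + (11^p(-10p - 11)).
Simplifying, T(p+1) = 11^(p + 1)(-p - 1) = -11^(p+1)·(p+1),
which is the closed form with r = p+1.
This completes the induction.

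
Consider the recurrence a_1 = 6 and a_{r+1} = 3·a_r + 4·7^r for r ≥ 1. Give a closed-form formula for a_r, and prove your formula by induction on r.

a_r = -3^(r - 1) + 7^r

Computing the first terms: a_1 = 6, a_2 = 46, a_3 = 334. This suggests a_r = -3^(r - 1) + 7^r.
Base case (r = 1): the formula gives 6 = 6 = a_1.
Inductive step: assume the claim holds for r = m, so a_m = -3^(m - 1) + 7^m.
Then a_{m+1} = 3·a_m + 4·7^m = 3·(-3^(m - 1) + 7^m) + 4·7^m = -3^m + 7^(m + 1) = -3^((m+1) - 1) + 7^(m+1),
which is the claimed formula at r = m+1.
By induction, the statement is established for all r ≥ 1.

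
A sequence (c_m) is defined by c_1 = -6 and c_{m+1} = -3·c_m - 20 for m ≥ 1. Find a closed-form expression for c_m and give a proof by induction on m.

Computing the first terms: c_1 = -6, c_2 = -2, c_3 = -14. This suggests c_m = -(-3)^(m - 1) - 5.
When m = 1: the formula gives -6 = -6 = c_1.
Inductive step: assume the claim holds for m = p, so c_p = -(-3)^(p - 1) - 5.
Then c_{p+1} = -3·c_p - 20 = -3·(-(-3)^(p - 1) - 5) - 20 = -(-3)^p - 5 = -(-3)^((p+1) - 1) - 5,
which is the claimed formula at m = p+1.
By the principle of mathematical induction, the result holds for all m ≥ 1.

c_m = -(-3)^(m - 1) - 5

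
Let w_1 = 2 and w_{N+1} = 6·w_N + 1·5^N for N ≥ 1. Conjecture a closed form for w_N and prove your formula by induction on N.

w_N = -5^N + 7·6^(N - 1)

Computing the first terms: w_1 = 2, w_2 = 17, w_3 = 127. This suggests w_N = -5^N + 7·6^(N - 1).
Base step (N = 1): the formula gives 2 = 2 = w_1.
For the inductive step, assume it holds for an arbitrary p ≥ 1, so w_p = -5^p + 7·6^(p - 1).
Then w_{p+1} = 6·w_p + 1·5^p = 6·(-5^p + 7·6^(p - 1)) + 1·5^p = -5^(p + 1) + 7·6^p = -5^(p+1) + 7·6^((p+1) - 1),
which is the claimed formula at N = p+1.
This completes the induction.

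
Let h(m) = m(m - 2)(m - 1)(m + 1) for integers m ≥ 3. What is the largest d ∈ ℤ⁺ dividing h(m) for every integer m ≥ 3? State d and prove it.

Computing the first values: h(3) = 24 and h(4) = 120; gcd(24, 120) = 24, so d ≤ 24.
We prove 24 | m(m - 2)(m - 1)(m + 1) for all m ≥ 3 by induction on m.
Base case (m = 3): h(3) = 24 = 24·(1), so 24 | h(3).
Inductive step: suppose the statement holds for some r ≥ 3, i.e. 24 | h(r). Then
h(r+1) − h(r) = (r-1)·r·(r+1)·(r+2) − (r-2)·(r-1)·r·(r+1) = (r-1)·r·(r+1)·[(r+2) − (r-2)] = 4·(r-1)·r·(r+1). The product of 3 consecutive integers is divisible by (3)! = 6, so h(r+1) − h(r) is divisible by 4·6 = 24. By the inductive hypothesis 24 | h(r), hence 24 | h(r+1).
Hence, by induction on m, the claim holds for every m ≥ 3.
Therefore the largest such d is 24.

d = 24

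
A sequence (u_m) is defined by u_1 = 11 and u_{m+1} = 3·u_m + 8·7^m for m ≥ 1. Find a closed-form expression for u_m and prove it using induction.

u_m = -3^m + 2·7^m

Computing the first terms: u_1 = 11, u_2 = 89, u_3 = 659. This suggests u_m = -3^m + 2·7^m.
Base case (m = 1): the formula gives 11 = 11 = u_1.
Inductive step: suppose the statement holds for some i ≥ 1, so u_i = -3^i + 2·7^i.
Then u_{i+1} = 3·u_i + 8·7^i = 3·(-3^i + 2·7^i) + 8·7^i = -3^(i + 1) + 2·7^(i + 1),
which is the claimed formula at m = i+1.
By induction, the statement is established for all m ≥ 1.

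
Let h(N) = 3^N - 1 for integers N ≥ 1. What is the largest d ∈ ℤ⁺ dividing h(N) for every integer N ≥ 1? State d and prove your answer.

d = 2

Computing the first values: h(1) = 2 and h(2) = 8; gcd(2, 8) = 2, so d ≤ 2.
We prove 2 | 3^N - 1 for all N ≥ 1 by induction on N.
When N = 1: h(1) = 2 = 2·(1), so 2 | h(1).
For the inductive step, assume it holds for an arbitrary p ≥ 1, i.e. 2 | h(p). Then
3^{p+1} − 1^{p+1} = 3·3^p − 1·1^p = 3·(3^p − 1^p) + (2)·1^p. The first term is divisible by 2 by the inductive hypothesis, and the second term (2)·1^p is divisible by 2 since 2 | 2. Hence 2 | h(p+1).
By induction, the statement is established for all N ≥ 1.
Therefore the largest such d is 2.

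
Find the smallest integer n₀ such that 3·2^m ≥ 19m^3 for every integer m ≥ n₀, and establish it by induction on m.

n₀ = 15

At m = 14: 49152 < 52136, so the inequality fails and n₀ ≥ 15. We prove 3·2^m ≥ 19m^3 for all m ≥ 15.
For the base case m = 15: 3·2^m = 98304 and 19m^3 = 64125, so 98304 ≥ 64125.
Inductive step: suppose the statement holds for some k ≥ 15, so 3·2^k ≥ 19k^3.
Then 3·2^(k + 1) = 2·(3·2^k) ≥ 2·(19k^3).
Also, for k ≥ 15 we have 2·(19k^3) ≥ 19(k+1)^3, since 2 ≥ (1 + 1/k)^3 for all k ≥ 15.
Combining, 3·2^(k + 1) ≥ 19(k+1)^3.
This completes the induction.
Hence the smallest such n₀ is 15.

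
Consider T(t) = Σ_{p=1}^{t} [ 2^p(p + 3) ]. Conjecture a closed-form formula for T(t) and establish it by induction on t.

T(t) = 2·2^t(t + 2) - 4

We claim T(t) = 2·2^t(t + 2) - 4 for all t ≥ 1.
Base case (t = 1): T(1) = 8, and the closed form gives 8. They agree.
For the inductive step, assume it holds for an arbitrary p ≥ 1, so T(p) = 2·2^p(p + 2) - 4.
Then T(p+1) = T(p) + (2^(p + 1)(p + 4)) = (2·2^p(p + 2) - 4) + (2^(p + 1)(p + 4)).
Simplifying, T(p+1) = 4·2^p·p + 12·2^p - 4 = 2·2^(p+1)((p+1) + 2) - 4,
which is the closed form with t = p+1.
By induction, the statement is established for all t ≥ 1.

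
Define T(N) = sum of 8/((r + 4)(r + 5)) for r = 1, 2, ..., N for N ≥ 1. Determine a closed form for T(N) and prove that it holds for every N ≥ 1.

T(N) = 8N/(5(N + 5))

We claim T(N) = 8N/(5(N + 5)) for all N ≥ 1.
Base case (N = 1): T(1) = 4/15, and the closed form gives 4/15. They agree.
Inductive step: assume the claim holds for N = r, so T(r) = 8r/(5(r + 5)).
Then T(r+1) = T(r) + (8/((r + 5)(r + 6))) = (8r/(5(r + 5))) + (8/((r + 5)(r + 6))).
Simplifying, T(r+1) = 8(r + 1)/(5(r + 6)) = 8(r+1)/(5((r+1) + 5)),
which is the closed form with N = r+1.
Hence, by induction on N, the claim holds for every N ≥ 1.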